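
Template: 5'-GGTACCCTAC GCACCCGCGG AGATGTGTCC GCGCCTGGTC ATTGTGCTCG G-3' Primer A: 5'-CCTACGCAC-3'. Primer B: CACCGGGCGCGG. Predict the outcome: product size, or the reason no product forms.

Primer B (CACCGGGCGCGG) does not match the top strand, and its reverse complement CCGCGCCCGGTG does not match either.
With no annealing site for primer B, no amplification occurs.

No product — primer B has no binding site in the template.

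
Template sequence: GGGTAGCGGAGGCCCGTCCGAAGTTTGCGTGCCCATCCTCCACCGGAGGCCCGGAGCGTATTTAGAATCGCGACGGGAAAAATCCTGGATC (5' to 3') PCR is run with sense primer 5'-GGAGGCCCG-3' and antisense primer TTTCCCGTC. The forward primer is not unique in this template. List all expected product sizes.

The forward primer GGAGGCCCG matches the top strand at positions 8–16, 45–53.
The reverse primer's reverse complement is GACGGGAAA, matching at positions 72–80.
Each forward site pairs with the reverse site to give a product ending at position 80: sizes 73, 36 bp.

73 bp, 36 bp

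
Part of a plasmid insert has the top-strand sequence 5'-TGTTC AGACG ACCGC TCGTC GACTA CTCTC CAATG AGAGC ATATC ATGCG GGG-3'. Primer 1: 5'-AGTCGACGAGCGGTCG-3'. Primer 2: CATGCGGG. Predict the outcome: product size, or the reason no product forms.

Primer 1 (AGTCGACGAGCGGTCG) has reverse complement CGACCGCTCGTCGACT, which matches the top strand at positions 9–24; primer 1 anneals to the top strand there with its 3' end pointing upstream toward position 9.
Primer 2 (CATGCGGG) matches the top strand directly at positions 45–52; it anneals to the bottom strand with its 3' end pointing downstream toward position 52.
The 3' ends diverge (primer 1 extends toward position 1, primer 2 toward position 53), so the primers never converge on a shared product.

No product — the primers' 3' ends point away from each other.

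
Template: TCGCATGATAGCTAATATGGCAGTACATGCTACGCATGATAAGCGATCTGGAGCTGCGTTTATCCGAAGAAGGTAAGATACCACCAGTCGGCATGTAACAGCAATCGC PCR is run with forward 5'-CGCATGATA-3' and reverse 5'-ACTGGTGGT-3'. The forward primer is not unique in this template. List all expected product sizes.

The forward primer CGCATGATA matches the top strand at positions 2–10, 33–41.
The reverse primer's reverse complement is ACCACCAGT, matching at positions 80–88.
Each forward site pairs with the reverse site to give a product ending at position 88: sizes 87, 56 bp.

87 bp, 56 bp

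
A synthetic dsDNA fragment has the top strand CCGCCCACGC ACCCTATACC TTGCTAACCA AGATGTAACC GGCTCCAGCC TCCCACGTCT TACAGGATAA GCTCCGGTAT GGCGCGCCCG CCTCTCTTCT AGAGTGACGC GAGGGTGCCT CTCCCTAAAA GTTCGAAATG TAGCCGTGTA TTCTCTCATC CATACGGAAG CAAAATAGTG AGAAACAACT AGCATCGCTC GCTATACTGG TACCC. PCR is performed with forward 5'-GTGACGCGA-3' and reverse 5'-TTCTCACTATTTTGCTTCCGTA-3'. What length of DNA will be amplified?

The forward primer matches the template at positions 104–112.
Reverse complement of the reverse primer: TACGGAAGCAAAATAGTGAGAA. This occurs on the top strand at positions 163–184.
Product length = (reverse-primer end) − (forward-primer start) + 1 = 184 − 104 + 1 = 81 bp.

81 bp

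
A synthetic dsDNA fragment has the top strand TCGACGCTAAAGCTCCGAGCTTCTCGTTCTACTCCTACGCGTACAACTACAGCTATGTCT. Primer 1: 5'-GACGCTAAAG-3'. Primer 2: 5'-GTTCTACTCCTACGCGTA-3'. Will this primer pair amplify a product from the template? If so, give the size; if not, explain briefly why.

Primer 1 (GACGCTAAAG) matches the top strand at positions 3–12 (3' end points downstream).
Primer 2 (GTTCTACTCCTACGCGTA) also matches the top strand directly, at positions 26–43 — its reverse complement TACGCGTAGGAGTAGAAC is not present.
Both primers anneal to the bottom strand with 3' ends pointing the same way, so neither can prime synthesis back toward the other.

No product — both primers anneal to the same strand and extend in the same direction.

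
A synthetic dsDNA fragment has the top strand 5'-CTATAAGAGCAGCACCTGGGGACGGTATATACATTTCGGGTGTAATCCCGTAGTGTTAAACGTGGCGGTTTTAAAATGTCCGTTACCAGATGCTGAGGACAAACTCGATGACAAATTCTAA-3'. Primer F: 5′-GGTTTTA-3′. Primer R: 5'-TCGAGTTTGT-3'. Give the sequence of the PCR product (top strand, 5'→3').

5'-GGTTTTAAAATGTCCGTTACCAGATGCTGAGGACAAACTCGA-3'

Forward primer GGTTTTA is found on the top strand at positions 67–73.
Taking the reverse complement of TCGAGTTTGT gives ACAAACTCGA, found at positions 99–108 on the template; the primer anneals here to the top strand with its 3' end pointing upstream.
The product is the template from position 67 through 108 (42 bp).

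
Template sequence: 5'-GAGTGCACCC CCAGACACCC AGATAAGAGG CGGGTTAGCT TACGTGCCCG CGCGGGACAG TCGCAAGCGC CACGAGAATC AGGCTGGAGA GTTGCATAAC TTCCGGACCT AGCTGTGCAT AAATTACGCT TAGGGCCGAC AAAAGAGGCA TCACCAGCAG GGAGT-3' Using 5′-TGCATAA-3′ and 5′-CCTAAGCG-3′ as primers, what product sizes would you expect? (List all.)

The forward primer TGCATAA matches the top strand at positions 93–99, 116–122.
The reverse primer's reverse complement is CGCTTAGG, matching at positions 127–134.
Each forward site pairs with the reverse site to give a product ending at position 134: sizes 42, 19 bp.

42 bp, 19 bp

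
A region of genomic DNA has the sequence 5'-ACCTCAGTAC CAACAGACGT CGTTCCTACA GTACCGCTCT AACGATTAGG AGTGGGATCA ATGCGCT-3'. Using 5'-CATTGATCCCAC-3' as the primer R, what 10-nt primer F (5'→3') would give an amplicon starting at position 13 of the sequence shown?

5'-ACAGACGTCG-3'

The reverse primer's reverse complement GTGGGATCAATG matches the template at positions 52–63; the product starts at position 13.
The forward primer is identical to the top strand over positions 13–22: ACAGACGTCG.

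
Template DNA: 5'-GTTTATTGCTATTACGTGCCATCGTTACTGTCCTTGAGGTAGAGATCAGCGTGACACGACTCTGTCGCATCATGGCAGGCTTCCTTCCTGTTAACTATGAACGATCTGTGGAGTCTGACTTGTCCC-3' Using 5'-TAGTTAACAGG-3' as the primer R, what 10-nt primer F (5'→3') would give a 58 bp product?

The reverse primer's reverse complement CCTGTTAACTA matches the template at positions 87–97, so the product ends at position 97.
A 58 bp product then starts at position 97 − 58 + 1 = 40.
The forward primer is identical to the top strand there: TAGAGATCAG.

5'-TAGAGATCAG-3'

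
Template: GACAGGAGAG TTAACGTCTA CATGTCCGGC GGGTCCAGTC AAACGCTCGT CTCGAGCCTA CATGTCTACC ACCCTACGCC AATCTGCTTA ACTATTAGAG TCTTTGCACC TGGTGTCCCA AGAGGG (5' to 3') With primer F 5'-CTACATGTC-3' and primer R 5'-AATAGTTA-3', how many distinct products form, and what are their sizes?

The forward primer CTACATGTC matches the top strand at positions 18–26, 58–66.
The reverse primer's reverse complement is TAACTATT, matching at positions 89–96.
Each forward site pairs with the reverse site to give a product ending at position 96: sizes 79, 39 bp.

Two products: 79 bp, 39 bp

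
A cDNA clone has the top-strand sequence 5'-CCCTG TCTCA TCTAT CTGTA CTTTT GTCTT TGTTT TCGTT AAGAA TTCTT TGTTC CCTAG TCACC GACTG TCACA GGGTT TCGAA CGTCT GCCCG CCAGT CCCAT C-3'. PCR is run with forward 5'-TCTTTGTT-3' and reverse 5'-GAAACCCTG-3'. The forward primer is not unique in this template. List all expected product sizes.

56 bp, 36 bp

The forward primer TCTTTGTT matches the top strand at positions 27–34, 47–54.
The reverse primer's reverse complement is CAGGGTTTC, matching at positions 74–82.
Each forward site pairs with the reverse site to give a product ending at position 82: sizes 56, 36 bp.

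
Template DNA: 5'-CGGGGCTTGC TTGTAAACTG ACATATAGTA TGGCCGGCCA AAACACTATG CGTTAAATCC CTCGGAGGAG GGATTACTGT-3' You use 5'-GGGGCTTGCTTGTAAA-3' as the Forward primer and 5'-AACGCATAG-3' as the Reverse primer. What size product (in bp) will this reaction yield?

Scanning the template, GGGGCTTGCTTGTAAA occurs at positions 2–17; this primer anneals to the bottom strand there with its 3' end pointing downstream.
The reverse primer's reverse complement is CTATGCGTT, which matches the template at positions 46–54.
Amplicon spans positions 2–54: 53 bp.

53 bp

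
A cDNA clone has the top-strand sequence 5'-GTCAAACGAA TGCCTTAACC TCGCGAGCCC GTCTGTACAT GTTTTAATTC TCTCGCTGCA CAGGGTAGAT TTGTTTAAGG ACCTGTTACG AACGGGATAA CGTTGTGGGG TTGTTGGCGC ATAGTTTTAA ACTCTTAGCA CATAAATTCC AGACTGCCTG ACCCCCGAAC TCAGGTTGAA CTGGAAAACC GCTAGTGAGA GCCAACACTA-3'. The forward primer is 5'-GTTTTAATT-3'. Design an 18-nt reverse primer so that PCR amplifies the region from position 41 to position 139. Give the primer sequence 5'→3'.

The product's 3' end on the top strand is position 139.
The reverse primer anneals to the top strand over positions 122–139, i.e. to TAGTTTTAAACTCTTAGC.
Its sequence written 5'→3' is the reverse complement: GCTAAGAGTTTAAAACTA.

5'-GCTAAGAGTTTAAAACTA-3'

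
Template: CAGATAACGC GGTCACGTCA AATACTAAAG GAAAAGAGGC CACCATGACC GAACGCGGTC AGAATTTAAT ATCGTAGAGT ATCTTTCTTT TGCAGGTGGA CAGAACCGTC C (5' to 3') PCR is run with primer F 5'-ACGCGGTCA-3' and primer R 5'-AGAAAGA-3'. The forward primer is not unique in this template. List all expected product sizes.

The forward primer ACGCGGTCA matches the top strand at positions 7–15, 53–61.
The reverse primer's reverse complement is TCTTTCT, matching at positions 82–88.
Each forward site pairs with the reverse site to give a product ending at position 88: sizes 82, 36 bp.

82 bp, 36 bp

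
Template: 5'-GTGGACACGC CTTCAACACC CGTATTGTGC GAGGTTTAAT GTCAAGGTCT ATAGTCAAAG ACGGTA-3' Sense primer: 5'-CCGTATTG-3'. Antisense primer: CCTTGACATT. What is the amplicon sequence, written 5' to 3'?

5'-CCGTATTGTGCGAGGTTTAATGTCAAGG-3'

Scanning the template, CCGTATTG occurs at positions 20–27; this primer anneals to the bottom strand there with its 3' end pointing downstream.
The reverse primer's reverse complement is AATGTCAAGG, which matches the template at positions 38–47.
The product is the template from position 20 through 47 (28 bp).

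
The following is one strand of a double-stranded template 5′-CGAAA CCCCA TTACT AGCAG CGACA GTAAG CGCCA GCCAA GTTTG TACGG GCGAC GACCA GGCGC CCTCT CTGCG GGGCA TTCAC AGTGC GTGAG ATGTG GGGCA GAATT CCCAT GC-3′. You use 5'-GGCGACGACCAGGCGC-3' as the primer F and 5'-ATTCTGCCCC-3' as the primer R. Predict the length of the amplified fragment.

Forward primer GGCGACGACCAGGCGC is found on the top strand at positions 50–65.
Reverse complement of the reverse primer: GGGGCAGAAT. This occurs on the top strand at positions 100–109.
The product runs from position 50 to position 109, so its length is 109 − 50 + 1 = 60 bp.

60 bp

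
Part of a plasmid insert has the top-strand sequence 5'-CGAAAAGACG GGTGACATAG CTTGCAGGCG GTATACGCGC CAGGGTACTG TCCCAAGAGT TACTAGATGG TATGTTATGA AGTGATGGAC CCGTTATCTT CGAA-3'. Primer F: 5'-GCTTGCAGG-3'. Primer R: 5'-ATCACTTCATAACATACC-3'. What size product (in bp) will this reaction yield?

The forward primer matches the template at positions 20–28.
Reverse complement of the reverse primer: GGTATGTTATGAAGTGAT. This occurs on the top strand at positions 69–86.
Product length = (reverse-primer end) − (forward-primer start) + 1 = 86 − 20 + 1 = 67 bp.

67 bp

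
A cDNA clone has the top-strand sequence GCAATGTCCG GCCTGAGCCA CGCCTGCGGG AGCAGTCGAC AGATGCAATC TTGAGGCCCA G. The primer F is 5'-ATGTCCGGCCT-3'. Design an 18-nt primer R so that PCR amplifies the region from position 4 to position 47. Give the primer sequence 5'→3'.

5'-TGCATCTGTCGACTGCTC-3'

The product's 3' end on the top strand is position 47.
The reverse primer anneals to the top strand over positions 30–47, i.e. to GAGCAGTCGACAGATGCA.
Its sequence written 5'→3' is the reverse complement: TGCATCTGTCGACTGCTC.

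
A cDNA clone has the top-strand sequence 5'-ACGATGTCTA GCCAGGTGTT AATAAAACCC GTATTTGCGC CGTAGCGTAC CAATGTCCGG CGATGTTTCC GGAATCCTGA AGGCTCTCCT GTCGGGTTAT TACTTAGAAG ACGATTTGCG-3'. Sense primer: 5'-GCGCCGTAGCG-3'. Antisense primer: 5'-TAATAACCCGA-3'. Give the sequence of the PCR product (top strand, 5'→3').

5'-GCGCCGTAGCGTACCAATGTCCGGCGATGTTTCCGGAATCCTGAAGGCTCTCCTGTCGGGTTATTA-3'

Scanning the template, GCGCCGTAGCG occurs at positions 37–47; this primer anneals to the bottom strand there with its 3' end pointing downstream.
Taking the reverse complement of TAATAACCCGA gives TCGGGTTATTA, found at positions 92–102 on the template; the primer anneals here to the top strand with its 3' end pointing upstream.
The product is the template from position 37 through 102 (66 bp).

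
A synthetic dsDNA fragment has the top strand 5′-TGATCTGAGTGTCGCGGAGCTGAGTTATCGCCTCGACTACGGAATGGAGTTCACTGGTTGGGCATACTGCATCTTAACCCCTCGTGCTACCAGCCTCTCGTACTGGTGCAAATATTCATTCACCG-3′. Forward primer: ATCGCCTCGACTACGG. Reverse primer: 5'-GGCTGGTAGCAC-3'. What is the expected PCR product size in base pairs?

69 bp

Scanning the template, ATCGCCTCGACTACGG occurs at positions 27–42; this primer anneals to the bottom strand there with its 3' end pointing downstream.
Taking the reverse complement of GGCTGGTAGCAC gives GTGCTACCAGCC, found at positions 84–95 on the template; the primer anneals here to the top strand with its 3' end pointing upstream.
The product runs from position 27 to position 95, so its length is 95 − 27 + 1 = 69 bp.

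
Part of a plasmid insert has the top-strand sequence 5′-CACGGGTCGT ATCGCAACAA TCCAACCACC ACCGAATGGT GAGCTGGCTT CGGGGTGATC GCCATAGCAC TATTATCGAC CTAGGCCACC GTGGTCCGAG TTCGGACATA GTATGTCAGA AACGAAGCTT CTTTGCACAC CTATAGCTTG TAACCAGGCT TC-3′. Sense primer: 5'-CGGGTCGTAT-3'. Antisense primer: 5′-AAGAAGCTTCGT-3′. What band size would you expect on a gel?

131 bp

Forward primer CGGGTCGTAT is found on the top strand at positions 3–12.
Taking the reverse complement of AAGAAGCTTCGT gives ACGAAGCTTCTT, found at positions 122–133 on the template; the primer anneals here to the top strand with its 3' end pointing upstream.
Amplicon spans positions 3–133: 131 bp.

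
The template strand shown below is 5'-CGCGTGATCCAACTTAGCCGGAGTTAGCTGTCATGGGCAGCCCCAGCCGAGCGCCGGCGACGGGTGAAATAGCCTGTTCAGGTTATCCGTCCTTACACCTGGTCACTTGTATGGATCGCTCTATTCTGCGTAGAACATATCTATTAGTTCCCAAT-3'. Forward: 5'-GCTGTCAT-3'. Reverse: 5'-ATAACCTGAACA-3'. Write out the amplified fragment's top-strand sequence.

Forward primer GCTGTCAT is found on the top strand at positions 27–34.
Reverse complement of the reverse primer: TGTTCAGGTTAT. This occurs on the top strand at positions 75–86.
The product is the template from position 27 through 86 (60 bp).

5'-GCTGTCATGGGCAGCCCCAGCCGAGCGCCGGCGACGGGTGAAATAGCCTGTTCAGGTTAT-3'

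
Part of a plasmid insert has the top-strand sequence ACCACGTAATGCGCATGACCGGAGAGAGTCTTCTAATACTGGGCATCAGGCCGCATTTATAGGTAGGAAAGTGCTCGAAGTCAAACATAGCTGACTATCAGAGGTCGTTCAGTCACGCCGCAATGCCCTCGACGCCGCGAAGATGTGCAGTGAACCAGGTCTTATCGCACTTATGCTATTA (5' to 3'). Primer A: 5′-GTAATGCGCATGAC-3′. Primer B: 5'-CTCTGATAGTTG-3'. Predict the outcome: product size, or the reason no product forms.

No product — primer B has no binding site in the template.

Primer B (CTCTGATAGTTG) does not match the top strand, and its reverse complement CAACTATCAGAG does not match either.
With no annealing site for primer B, no amplification occurs.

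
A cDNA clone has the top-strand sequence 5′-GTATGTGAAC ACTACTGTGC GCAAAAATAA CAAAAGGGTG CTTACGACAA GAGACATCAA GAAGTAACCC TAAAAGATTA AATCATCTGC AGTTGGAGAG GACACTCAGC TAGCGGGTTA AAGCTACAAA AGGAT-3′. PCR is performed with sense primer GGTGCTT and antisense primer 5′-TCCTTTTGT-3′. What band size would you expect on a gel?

Forward primer GGTGCTT is found on the top strand at positions 37–43.
The reverse primer's reverse complement is ACAAAAGGA, which matches the template at positions 126–134.
The product runs from position 37 to position 134, so its length is 134 − 37 + 1 = 98 bp.

98 bp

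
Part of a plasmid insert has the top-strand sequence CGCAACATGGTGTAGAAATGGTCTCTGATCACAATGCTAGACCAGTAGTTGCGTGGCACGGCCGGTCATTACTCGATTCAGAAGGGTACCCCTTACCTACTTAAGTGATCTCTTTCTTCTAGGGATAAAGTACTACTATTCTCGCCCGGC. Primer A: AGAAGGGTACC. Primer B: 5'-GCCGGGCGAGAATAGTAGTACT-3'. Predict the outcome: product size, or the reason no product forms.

Primer A (AGAAGGGTACC) matches the top strand at positions 80–90; it acts as a forward primer.
Primer B's reverse complement is AGTACTACTATTCTCGCCCGGC, matching the top strand at positions 129–150; it acts as a reverse primer.
The 3' ends face each other across positions 80–150, giving a 71 bp product.

Yes — a 71 bp product.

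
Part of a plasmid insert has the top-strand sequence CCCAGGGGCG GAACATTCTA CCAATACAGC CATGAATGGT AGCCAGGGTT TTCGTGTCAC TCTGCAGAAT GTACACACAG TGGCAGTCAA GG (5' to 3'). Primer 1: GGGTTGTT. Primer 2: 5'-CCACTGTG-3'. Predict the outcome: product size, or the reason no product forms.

No product — primer 1 has no binding site in the template.

Primer 1 (GGGTTGTT) does not match the top strand, and its reverse complement AACAACCC does not match either.
With no annealing site for primer 1, no amplification occurs.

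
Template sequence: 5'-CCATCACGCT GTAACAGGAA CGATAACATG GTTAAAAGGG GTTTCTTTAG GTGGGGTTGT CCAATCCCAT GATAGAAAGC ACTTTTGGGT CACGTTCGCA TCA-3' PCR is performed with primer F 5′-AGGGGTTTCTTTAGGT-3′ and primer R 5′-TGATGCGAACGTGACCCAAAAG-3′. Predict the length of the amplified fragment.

67 bp

The forward primer matches the template at positions 37–52.
Taking the reverse complement of TGATGCGAACGTGACCCAAAAG gives CTTTTGGGTCACGTTCGCATCA, found at positions 82–103 on the template; the primer anneals here to the top strand with its 3' end pointing upstream.
Product length = (reverse-primer end) − (forward-primer start) + 1 = 103 − 37 + 1 = 67 bp.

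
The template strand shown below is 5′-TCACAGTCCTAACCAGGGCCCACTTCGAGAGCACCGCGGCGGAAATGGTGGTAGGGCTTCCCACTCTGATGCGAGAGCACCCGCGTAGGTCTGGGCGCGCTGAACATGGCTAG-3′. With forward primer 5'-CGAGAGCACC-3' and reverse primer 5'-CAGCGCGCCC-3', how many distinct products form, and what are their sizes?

The forward primer CGAGAGCACC matches the top strand at positions 26–35, 72–81.
The reverse primer's reverse complement is GGGCGCGCTG, matching at positions 93–102.
Each forward site pairs with the reverse site to give a product ending at position 102: sizes 77, 31 bp.

Two products: 77 bp, 31 bp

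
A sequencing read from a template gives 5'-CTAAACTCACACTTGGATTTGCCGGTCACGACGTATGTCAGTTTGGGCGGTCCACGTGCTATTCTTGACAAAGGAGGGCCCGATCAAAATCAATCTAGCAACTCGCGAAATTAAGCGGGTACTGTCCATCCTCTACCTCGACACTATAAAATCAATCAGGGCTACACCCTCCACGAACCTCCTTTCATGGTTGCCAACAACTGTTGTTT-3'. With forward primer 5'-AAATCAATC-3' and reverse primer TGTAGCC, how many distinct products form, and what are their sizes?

Two products: 80 bp, 18 bp

The forward primer AAATCAATC matches the top strand at positions 87–95, 149–157.
The reverse primer's reverse complement is GGCTACA, matching at positions 160–166.
Each forward site pairs with the reverse site to give a product ending at position 166: sizes 80, 18 bp.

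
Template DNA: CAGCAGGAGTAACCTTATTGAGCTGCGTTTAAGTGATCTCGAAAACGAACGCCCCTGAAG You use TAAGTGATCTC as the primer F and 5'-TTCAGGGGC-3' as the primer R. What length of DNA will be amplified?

30 bp

Forward primer TAAGTGATCTC is found on the top strand at positions 30–40.
Taking the reverse complement of TTCAGGGGC gives GCCCCTGAA, found at positions 51–59 on the template; the primer anneals here to the top strand with its 3' end pointing upstream.
The product runs from position 30 to position 59, so its length is 59 − 30 + 1 = 30 bp.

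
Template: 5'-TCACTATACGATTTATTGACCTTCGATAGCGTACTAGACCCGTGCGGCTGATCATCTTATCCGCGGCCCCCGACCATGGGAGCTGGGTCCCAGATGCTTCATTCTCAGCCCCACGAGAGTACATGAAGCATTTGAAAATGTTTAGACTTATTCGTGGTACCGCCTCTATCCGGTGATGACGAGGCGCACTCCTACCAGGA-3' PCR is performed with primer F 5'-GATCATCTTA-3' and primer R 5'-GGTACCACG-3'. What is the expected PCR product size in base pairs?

The forward primer matches the template at positions 50–59.
The reverse primer's reverse complement is CGTGGTACC, which matches the template at positions 153–161.
Product length = (reverse-primer end) − (forward-primer start) + 1 = 161 − 50 + 1 = 112 bp.

112 bp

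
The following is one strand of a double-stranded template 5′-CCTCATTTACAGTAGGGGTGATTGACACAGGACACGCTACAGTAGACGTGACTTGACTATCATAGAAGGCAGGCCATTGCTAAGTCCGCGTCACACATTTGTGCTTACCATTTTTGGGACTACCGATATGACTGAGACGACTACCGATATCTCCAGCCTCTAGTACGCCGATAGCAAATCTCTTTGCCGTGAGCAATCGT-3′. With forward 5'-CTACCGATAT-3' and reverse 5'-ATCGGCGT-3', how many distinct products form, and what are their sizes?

The forward primer CTACCGATAT matches the top strand at positions 120–129, 141–150.
The reverse primer's reverse complement is ACGCCGAT, matching at positions 165–172.
Each forward site pairs with the reverse site to give a product ending at position 172: sizes 53, 32 bp.

Two products: 53 bp, 32 bp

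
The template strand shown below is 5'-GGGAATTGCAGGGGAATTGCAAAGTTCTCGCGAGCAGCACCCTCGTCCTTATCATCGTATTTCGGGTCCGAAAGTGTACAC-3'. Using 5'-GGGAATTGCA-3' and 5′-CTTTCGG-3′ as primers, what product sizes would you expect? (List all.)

74 bp, 63 bp

The forward primer GGGAATTGCA matches the top strand at positions 1–10, 12–21.
The reverse primer's reverse complement is CCGAAAG, matching at positions 68–74.
Each forward site pairs with the reverse site to give a product ending at position 74: sizes 74, 63 bp.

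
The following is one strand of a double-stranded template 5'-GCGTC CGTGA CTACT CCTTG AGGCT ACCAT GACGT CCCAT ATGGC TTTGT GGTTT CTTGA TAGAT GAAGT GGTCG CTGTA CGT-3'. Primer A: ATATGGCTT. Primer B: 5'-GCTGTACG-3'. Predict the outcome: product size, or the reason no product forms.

Primer A (ATATGGCTT) matches the top strand at positions 39–47 (3' end points downstream).
Primer B (GCTGTACG) also matches the top strand directly, at positions 75–82 — its reverse complement CGTACAGC is not present.
Both primers anneal to the bottom strand with 3' ends pointing the same way, so neither can prime synthesis back toward the other.

No product — both primers anneal to the same strand and extend in the same direction.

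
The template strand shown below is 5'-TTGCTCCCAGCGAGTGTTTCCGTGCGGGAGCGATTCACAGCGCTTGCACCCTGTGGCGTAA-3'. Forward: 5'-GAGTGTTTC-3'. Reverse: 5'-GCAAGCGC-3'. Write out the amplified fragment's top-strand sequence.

Scanning the template, GAGTGTTTC occurs at positions 12–20; this primer anneals to the bottom strand there with its 3' end pointing downstream.
The reverse primer's reverse complement is GCGCTTGC, which matches the template at positions 40–47.
The product is the template from position 12 through 47 (36 bp).

5'-GAGTGTTTCCGTGCGGGAGCGATTCACAGCGCTTGC-3'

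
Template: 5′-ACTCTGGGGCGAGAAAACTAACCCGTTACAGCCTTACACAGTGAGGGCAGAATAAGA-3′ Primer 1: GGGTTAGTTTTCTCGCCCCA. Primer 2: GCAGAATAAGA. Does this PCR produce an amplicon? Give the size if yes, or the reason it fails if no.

No product — the primers' 3' ends point away from each other.

Primer 1 (GGGTTAGTTTTCTCGCCCCA) has reverse complement TGGGGCGAGAAAACTAACCC, which matches the top strand at positions 5–24; primer 1 anneals to the top strand there with its 3' end pointing upstream toward position 5.
Primer 2 (GCAGAATAAGA) matches the top strand directly at positions 47–57; it anneals to the bottom strand with its 3' end pointing downstream toward position 57.
The 3' ends diverge (primer 1 extends toward position 1, primer 2 toward position 57), so the primers never converge on a shared product.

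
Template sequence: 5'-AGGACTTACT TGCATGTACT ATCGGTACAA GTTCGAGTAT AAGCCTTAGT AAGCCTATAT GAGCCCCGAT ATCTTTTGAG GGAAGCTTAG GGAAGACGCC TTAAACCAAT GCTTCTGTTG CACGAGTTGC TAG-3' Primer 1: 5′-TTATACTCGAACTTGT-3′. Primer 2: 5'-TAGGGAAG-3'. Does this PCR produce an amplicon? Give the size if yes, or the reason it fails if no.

No product — the primers' 3' ends point away from each other.

Primer 1 (TTATACTCGAACTTGT) has reverse complement ACAAGTTCGAGTATAA, which matches the top strand at positions 27–42; primer 1 anneals to the top strand there with its 3' end pointing upstream toward position 27.
Primer 2 (TAGGGAAG) matches the top strand directly at positions 88–95; it anneals to the bottom strand with its 3' end pointing downstream toward position 95.
The 3' ends diverge (primer 1 extends toward position 1, primer 2 toward position 133), so the primers never converge on a shared product.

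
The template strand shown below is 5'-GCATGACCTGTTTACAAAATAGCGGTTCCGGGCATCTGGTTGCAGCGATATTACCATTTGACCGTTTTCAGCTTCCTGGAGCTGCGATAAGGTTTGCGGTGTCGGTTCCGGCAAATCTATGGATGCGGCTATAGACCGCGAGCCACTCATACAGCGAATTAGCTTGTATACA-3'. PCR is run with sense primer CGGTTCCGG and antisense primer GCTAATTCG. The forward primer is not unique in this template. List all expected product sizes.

The forward primer CGGTTCCGG matches the top strand at positions 23–31, 103–111.
The reverse primer's reverse complement is CGAATTAGC, matching at positions 155–163.
Each forward site pairs with the reverse site to give a product ending at position 163: sizes 141, 61 bp.

141 bp, 61 bp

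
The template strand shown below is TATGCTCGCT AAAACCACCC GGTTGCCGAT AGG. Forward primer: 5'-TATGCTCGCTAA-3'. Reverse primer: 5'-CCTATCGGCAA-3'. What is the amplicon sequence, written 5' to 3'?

5'-TATGCTCGCTAAAACCACCCGGTTGCCGATAGG-3'

The forward primer matches the template at positions 1–12.
Reverse complement of the reverse primer: TTGCCGATAGG. This occurs on the top strand at positions 23–33.
The product is the template from position 1 through 33 (33 bp).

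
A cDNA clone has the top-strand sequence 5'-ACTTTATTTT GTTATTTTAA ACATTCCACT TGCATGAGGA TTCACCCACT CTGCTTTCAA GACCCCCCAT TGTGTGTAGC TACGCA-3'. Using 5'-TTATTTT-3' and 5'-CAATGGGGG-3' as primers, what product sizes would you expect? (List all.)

69 bp, 61 bp

The forward primer TTATTTT matches the top strand at positions 4–10, 12–18.
The reverse primer's reverse complement is CCCCCATTG, matching at positions 64–72.
Each forward site pairs with the reverse site to give a product ending at position 72: sizes 69, 61 bp.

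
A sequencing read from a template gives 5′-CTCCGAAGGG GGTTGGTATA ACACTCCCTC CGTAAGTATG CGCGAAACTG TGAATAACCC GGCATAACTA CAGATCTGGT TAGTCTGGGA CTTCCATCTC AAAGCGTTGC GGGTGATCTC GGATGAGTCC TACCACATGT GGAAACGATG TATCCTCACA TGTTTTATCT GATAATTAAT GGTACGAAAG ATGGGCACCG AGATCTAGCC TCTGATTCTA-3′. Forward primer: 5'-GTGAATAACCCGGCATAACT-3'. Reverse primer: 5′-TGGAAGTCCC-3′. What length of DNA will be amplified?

47 bp

Scanning the template, GTGAATAACCCGGCATAACT occurs at positions 50–69; this primer anneals to the bottom strand there with its 3' end pointing downstream.
Reverse complement of the reverse primer: GGGACTTCCA. This occurs on the top strand at positions 87–96.
Product length = (reverse-primer end) − (forward-primer start) + 1 = 96 − 50 + 1 = 47 bp.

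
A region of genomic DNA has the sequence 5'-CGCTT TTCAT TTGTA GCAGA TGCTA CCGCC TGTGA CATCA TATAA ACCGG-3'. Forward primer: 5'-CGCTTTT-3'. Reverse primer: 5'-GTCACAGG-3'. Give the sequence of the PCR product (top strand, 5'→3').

Forward primer CGCTTTT is found on the top strand at positions 1–7.
Reverse complement of the reverse primer: CCTGTGAC. This occurs on the top strand at positions 29–36.
The product is the template from position 1 through 36 (36 bp).

5'-CGCTTTTCATTTGTAGCAGATGCTACCGCCTGTGAC-3'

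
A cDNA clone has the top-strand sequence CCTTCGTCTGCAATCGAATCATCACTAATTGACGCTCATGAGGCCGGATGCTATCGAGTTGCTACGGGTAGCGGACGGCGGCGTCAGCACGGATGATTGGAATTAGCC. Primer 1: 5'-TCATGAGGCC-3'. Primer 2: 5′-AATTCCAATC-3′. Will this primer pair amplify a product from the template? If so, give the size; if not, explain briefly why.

Yes — a 69 bp product.

Primer 1 (TCATGAGGCC) matches the top strand at positions 36–45; it acts as a forward primer.
Primer 2's reverse complement is GATTGGAATT, matching the top strand at positions 95–104; it acts as a reverse primer.
The 3' ends face each other across positions 36–104, giving a 69 bp product.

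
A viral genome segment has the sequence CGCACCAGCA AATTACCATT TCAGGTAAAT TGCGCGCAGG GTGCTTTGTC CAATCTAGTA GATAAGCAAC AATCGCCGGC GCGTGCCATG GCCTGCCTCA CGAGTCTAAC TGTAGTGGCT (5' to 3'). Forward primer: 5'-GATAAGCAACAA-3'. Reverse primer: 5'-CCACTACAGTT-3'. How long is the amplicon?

58 bp

The forward primer matches the template at positions 61–72.
The reverse primer's reverse complement is AACTGTAGTGG, which matches the template at positions 108–118.
Product length = (reverse-primer end) − (forward-primer start) + 1 = 118 − 61 + 1 = 58 bp.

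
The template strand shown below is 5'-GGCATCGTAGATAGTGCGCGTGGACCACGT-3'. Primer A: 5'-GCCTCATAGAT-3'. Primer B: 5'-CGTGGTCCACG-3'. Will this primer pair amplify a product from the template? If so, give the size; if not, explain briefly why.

No product — primer A has no binding site in the template.

Primer A (GCCTCATAGAT) does not match the top strand, and its reverse complement ATCTATGAGGC does not match either.
With no annealing site for primer A, no amplification occurs.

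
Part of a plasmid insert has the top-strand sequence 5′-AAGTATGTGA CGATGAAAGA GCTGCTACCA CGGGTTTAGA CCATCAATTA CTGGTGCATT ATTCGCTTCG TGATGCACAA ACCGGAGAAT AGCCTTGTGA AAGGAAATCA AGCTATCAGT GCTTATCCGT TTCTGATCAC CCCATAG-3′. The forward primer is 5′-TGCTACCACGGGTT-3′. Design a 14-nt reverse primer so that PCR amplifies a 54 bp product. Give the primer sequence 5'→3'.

The forward primer binds at positions 23–36, so a 54 bp product ends at position 23 + 54 − 1 = 76.
The reverse primer anneals to the top strand over positions 63–76, i.e. to TCGCTTCGTGATGC.
Its sequence written 5'→3' is the reverse complement: GCATCACGAAGCGA.

5'-GCATCACGAAGCGA-3'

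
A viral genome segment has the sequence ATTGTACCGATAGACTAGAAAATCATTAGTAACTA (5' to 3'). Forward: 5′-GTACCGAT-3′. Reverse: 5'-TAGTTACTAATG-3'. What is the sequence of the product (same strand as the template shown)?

5'-GTACCGATAGACTAGAAAATCATTAGTAACTA-3'

Scanning the template, GTACCGAT occurs at positions 4–11; this primer anneals to the bottom strand there with its 3' end pointing downstream.
The reverse primer's reverse complement is CATTAGTAACTA, which matches the template at positions 24–35.
The product is the template from position 4 through 35 (32 bp).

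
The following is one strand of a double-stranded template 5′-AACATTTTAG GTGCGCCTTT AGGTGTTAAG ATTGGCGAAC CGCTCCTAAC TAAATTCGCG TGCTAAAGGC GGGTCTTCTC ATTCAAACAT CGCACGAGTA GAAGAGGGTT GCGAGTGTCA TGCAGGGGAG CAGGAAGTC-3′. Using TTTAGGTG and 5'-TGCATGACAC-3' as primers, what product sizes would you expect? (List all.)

The forward primer TTTAGGTG matches the top strand at positions 6–13, 18–25.
The reverse primer's reverse complement is GTGTCATGCA, matching at positions 115–124.
Each forward site pairs with the reverse site to give a product ending at position 124: sizes 119, 107 bp.

119 bp, 107 bp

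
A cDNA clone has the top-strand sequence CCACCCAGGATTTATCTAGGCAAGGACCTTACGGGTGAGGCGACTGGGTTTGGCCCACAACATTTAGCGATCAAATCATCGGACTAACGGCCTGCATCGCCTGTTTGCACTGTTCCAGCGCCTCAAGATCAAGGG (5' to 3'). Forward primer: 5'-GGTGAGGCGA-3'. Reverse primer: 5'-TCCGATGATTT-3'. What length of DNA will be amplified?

50 bp

Forward primer GGTGAGGCGA is found on the top strand at positions 34–43.
The reverse primer's reverse complement is AAATCATCGGA, which matches the template at positions 73–83.
The product runs from position 34 to position 83, so its length is 83 − 34 + 1 = 50 bp.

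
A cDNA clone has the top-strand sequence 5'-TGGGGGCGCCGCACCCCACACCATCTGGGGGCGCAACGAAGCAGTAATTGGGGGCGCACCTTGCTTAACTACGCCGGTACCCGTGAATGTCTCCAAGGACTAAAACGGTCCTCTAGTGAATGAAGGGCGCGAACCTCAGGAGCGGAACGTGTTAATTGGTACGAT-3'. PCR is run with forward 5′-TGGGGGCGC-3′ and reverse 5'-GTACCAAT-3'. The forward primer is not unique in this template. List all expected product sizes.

162 bp, 137 bp, 114 bp

The forward primer TGGGGGCGC matches the top strand at positions 1–9, 26–34, 49–57.
The reverse primer's reverse complement is ATTGGTAC, matching at positions 155–162.
Each forward site pairs with the reverse site to give a product ending at position 162: sizes 162, 137, 114 bp.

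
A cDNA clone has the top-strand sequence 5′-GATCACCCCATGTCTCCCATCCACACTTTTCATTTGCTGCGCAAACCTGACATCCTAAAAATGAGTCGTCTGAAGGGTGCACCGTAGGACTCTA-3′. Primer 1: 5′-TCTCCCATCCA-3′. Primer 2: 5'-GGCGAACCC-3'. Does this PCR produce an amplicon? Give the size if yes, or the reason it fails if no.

Primer 2 (GGCGAACCC) does not match the top strand, and its reverse complement GGGTTCGCC does not match either.
With no annealing site for primer 2, no amplification occurs.

No product — primer 2 has no binding site in the template.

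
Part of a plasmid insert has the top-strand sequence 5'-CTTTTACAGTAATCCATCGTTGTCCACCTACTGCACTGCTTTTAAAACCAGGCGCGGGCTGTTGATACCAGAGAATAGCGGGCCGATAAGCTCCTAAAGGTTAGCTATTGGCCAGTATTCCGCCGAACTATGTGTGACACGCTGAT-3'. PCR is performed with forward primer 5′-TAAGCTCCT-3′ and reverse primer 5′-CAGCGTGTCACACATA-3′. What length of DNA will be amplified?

58 bp

The forward primer matches the template at positions 87–95.
The reverse primer's reverse complement is TATGTGTGACACGCTG, which matches the template at positions 129–144.
Amplicon spans positions 87–144: 58 bp.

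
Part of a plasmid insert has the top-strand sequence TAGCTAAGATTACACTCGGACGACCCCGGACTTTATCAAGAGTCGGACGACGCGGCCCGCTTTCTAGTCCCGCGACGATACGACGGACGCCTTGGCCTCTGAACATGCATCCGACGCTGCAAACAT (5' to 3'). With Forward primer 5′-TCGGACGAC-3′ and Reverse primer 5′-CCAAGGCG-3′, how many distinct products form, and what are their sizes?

Two products: 80 bp, 53 bp

The forward primer TCGGACGAC matches the top strand at positions 16–24, 43–51.
The reverse primer's reverse complement is CGCCTTGG, matching at positions 88–95.
Each forward site pairs with the reverse site to give a product ending at position 95: sizes 80, 53 bp.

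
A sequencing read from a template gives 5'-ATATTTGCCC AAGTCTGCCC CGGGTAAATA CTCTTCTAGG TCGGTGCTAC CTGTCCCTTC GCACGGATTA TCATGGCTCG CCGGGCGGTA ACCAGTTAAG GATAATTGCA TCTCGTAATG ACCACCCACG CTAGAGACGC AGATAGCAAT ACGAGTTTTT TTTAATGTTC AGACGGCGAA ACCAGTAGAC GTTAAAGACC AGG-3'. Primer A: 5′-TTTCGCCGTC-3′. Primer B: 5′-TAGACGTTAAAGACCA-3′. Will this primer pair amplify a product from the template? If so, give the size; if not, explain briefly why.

Primer A (TTTCGCCGTC) has reverse complement GACGGCGAAA, which matches the top strand at positions 172–181; primer A anneals to the top strand there with its 3' end pointing upstream toward position 172.
Primer B (TAGACGTTAAAGACCA) matches the top strand directly at positions 186–201; it anneals to the bottom strand with its 3' end pointing downstream toward position 201.
The 3' ends diverge (primer A extends toward position 1, primer B toward position 203), so the primers never converge on a shared product.

No product — the primers' 3' ends point away from each other.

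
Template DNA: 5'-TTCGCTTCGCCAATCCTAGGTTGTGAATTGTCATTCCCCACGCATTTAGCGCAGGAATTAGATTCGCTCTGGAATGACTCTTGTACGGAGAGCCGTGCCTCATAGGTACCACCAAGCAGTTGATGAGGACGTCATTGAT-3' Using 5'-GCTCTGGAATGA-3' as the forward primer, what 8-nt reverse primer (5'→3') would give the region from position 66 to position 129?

The product's 3' end on the top strand is position 129.
The reverse primer anneals to the top strand over positions 122–129, i.e. to GATGAGGA.
Its sequence written 5'→3' is the reverse complement: TCCTCATC.

5'-TCCTCATC-3'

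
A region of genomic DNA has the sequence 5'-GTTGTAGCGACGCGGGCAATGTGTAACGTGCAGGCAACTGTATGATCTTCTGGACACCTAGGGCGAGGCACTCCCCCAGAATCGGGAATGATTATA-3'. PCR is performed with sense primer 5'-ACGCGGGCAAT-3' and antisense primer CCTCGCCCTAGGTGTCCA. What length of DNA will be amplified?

The forward primer matches the template at positions 10–20.
The reverse primer's reverse complement is TGGACACCTAGGGCGAGG, which matches the template at positions 51–68.
The product runs from position 10 to position 68, so its length is 68 − 10 + 1 = 59 bp.

59 bp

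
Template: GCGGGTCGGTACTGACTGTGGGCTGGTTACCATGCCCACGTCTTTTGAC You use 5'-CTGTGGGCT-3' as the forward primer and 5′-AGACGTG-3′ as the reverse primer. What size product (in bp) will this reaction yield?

28 bp

Forward primer CTGTGGGCT is found on the top strand at positions 16–24.
The reverse primer's reverse complement is CACGTCT, which matches the template at positions 37–43.
Product length = (reverse-primer end) − (forward-primer start) + 1 = 43 − 16 + 1 = 28 bp.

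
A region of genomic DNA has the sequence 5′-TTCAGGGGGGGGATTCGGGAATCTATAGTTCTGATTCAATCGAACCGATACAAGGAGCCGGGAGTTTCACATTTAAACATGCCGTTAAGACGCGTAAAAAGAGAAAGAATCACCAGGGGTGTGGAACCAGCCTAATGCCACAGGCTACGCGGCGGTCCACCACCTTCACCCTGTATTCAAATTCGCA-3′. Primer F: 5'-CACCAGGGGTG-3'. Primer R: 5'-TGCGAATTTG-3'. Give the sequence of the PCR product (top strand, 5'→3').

The forward primer matches the template at positions 111–121.
The reverse primer's reverse complement is CAAATTCGCA, which matches the template at positions 178–187.
The product is the template from position 111 through 187 (77 bp).

5'-CACCAGGGGTGTGGAACCAGCCTAATGCCACAGGCTACGCGGCGGTCCACCACCTTCACCCTGTATTCAAATTCGCA-3'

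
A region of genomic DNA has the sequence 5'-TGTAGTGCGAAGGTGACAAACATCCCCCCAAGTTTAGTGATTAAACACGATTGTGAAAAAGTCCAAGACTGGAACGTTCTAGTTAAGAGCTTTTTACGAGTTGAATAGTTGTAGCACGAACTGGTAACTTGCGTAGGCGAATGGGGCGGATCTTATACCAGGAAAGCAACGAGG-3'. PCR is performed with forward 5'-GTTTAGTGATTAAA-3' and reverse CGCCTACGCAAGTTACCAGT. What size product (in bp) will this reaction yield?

Forward primer GTTTAGTGATTAAA is found on the top strand at positions 32–45.
The reverse primer's reverse complement is ACTGGTAACTTGCGTAGGCG, which matches the template at positions 120–139.
The product runs from position 32 to position 139, so its length is 139 − 32 + 1 = 108 bp.

108 bp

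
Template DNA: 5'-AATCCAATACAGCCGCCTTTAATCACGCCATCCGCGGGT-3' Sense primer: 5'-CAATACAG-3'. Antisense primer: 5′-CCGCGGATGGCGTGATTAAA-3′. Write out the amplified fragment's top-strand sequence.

Forward primer CAATACAG is found on the top strand at positions 5–12.
The reverse primer's reverse complement is TTTAATCACGCCATCCGCGG, which matches the template at positions 18–37.
The product is the template from position 5 through 37 (33 bp).

5'-CAATACAGCCGCCTTTAATCACGCCATCCGCGG-3'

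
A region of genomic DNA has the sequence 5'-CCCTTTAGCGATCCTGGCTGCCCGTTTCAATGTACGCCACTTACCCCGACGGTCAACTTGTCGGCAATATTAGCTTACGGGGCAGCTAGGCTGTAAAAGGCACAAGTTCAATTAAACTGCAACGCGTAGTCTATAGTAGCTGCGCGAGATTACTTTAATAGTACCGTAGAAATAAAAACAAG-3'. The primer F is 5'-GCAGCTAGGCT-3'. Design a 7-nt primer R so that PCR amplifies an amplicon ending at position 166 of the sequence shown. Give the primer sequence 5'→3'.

5'-CGGTACT-3'

The forward primer binds at positions 82–92; the product's 3' end on the top strand is position 166.
The reverse primer anneals to the top strand over positions 160–166, i.e. to AGTACCG.
Its sequence written 5'→3' is the reverse complement: CGGTACT.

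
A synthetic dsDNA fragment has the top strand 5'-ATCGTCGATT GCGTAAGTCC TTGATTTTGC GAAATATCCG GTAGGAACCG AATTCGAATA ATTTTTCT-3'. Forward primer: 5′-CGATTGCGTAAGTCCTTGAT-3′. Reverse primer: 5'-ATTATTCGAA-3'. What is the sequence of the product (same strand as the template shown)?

Forward primer CGATTGCGTAAGTCCTTGAT is found on the top strand at positions 6–25.
Reverse complement of the reverse primer: TTCGAATAAT. This occurs on the top strand at positions 53–62.
The product is the template from position 6 through 62 (57 bp).

5'-CGATTGCGTAAGTCCTTGATTTTGCGAAATATCCGGTAGGAACCGAATTCGAATAAT-3'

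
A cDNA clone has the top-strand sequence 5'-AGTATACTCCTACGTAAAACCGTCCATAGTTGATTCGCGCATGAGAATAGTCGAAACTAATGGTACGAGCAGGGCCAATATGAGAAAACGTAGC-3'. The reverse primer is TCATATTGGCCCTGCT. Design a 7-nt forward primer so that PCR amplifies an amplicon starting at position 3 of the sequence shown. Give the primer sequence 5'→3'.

The reverse primer's reverse complement AGCAGGGCCAATATGA matches the template at positions 68–83; the product starts at position 3.
The forward primer is identical to the top strand over positions 3–9: TATACTC.

5'-TATACTC-3'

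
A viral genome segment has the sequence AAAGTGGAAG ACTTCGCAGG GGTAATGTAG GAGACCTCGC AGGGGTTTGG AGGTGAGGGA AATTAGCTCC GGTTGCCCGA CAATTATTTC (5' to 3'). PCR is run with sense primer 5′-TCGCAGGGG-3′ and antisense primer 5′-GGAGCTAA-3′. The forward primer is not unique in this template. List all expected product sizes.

57 bp, 34 bp

The forward primer TCGCAGGGG matches the top strand at positions 14–22, 37–45.
The reverse primer's reverse complement is TTAGCTCC, matching at positions 63–70.
Each forward site pairs with the reverse site to give a product ending at position 70: sizes 57, 34 bp.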